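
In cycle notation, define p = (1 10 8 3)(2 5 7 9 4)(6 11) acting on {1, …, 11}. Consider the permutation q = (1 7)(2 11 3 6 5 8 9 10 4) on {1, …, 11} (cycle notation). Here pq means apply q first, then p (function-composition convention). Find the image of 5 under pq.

3

(pq)(5) = p(q(5)). q(5) = 8, then p(8) = 3. So (pq)(5) = 3.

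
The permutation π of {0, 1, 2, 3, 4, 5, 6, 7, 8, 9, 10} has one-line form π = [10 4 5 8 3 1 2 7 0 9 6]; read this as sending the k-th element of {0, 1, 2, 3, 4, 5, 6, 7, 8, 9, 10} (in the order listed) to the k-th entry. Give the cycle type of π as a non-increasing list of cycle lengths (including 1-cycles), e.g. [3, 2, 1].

The disjoint cycles are (0 10 6 2 5 1 4 3 8)(7)(9), with lengths 9, 1, 1 in non-increasing order.

[9, 1, 1]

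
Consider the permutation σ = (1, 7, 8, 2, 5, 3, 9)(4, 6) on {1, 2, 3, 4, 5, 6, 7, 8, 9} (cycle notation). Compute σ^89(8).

8 lies in the 7-cycle (1, 7, 8, 2, 5, 3, 9).
On a 7-cycle, σ^7 is the identity, so σ^89 = σ^5 there (89 ≡ 5 mod 7).
Stepping 5 places around the cycle: 8 → 2 → 5 → 3 → 9 → 1.

1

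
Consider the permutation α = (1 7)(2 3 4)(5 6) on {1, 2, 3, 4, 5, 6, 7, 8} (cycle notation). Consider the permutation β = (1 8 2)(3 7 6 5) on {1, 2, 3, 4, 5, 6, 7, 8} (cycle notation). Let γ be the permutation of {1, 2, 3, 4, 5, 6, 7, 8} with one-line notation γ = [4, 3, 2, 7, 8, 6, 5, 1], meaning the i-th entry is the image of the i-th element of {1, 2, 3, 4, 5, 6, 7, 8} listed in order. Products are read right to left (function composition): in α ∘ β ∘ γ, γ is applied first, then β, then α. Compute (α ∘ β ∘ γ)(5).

Chase 5: γ(5) = 8; β(8) = 2; α(2) = 3. Hence (α ∘ β ∘ γ)(5) = 3.

3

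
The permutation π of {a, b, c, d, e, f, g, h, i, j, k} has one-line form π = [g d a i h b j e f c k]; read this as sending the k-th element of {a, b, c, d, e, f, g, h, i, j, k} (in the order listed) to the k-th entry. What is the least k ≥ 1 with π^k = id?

Decomposing into disjoint cycles gives cycle lengths 4, 4, 2, 1.
The order is lcm(4, 4, 2) = 4.

4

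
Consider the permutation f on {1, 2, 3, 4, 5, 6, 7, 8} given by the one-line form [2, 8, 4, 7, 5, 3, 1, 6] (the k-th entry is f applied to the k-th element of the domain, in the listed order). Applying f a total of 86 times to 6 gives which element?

Tracing 6 → 3 → … returns to 6 after 7 steps, so 6 lies in a 7-cycle (1, 2, 8, 6, 3, 4, 7).
On a 7-cycle, f^7 is the identity, so f^86 = f^2 there (86 ≡ 2 mod 7).
Advancing 2 steps from 6: 6 → 3 → 4.

4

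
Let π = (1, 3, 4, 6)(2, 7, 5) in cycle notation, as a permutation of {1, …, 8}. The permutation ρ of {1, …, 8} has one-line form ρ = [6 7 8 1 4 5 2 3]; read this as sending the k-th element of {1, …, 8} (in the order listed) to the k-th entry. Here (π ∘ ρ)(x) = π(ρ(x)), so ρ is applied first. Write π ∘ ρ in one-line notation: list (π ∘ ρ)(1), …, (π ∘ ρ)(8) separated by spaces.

(π ∘ ρ)(x) = π(ρ(x)). Computing each image: π(ρ(1)) = π(6) = 1, π(ρ(2)) = π(7) = 5, π(ρ(3)) = π(8) = 8, π(ρ(4)) = π(1) = 3, π(ρ(5)) = π(4) = 6, π(ρ(6)) = π(5) = 2, π(ρ(7)) = π(2) = 7, π(ρ(8)) = π(3) = 4.
Hence π ∘ ρ = [1 5 8 3 6 2 7 4].

1 5 8 3 6 2 7 4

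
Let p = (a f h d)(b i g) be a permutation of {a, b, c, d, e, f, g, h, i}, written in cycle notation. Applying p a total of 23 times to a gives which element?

a lies in the 4-cycle (a f h d).
On a 4-cycle, p^4 is the identity, so p^23 = p^3 there (23 ≡ 3 mod 4).
Advancing 3 steps from a: a → f → h → d.

d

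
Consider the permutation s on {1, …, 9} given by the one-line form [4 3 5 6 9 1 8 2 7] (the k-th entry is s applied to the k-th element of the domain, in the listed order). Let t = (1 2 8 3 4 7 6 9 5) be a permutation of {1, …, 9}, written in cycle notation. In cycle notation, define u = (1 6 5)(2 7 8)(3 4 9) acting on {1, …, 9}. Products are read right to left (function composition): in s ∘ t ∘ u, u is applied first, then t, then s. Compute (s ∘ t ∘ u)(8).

Apply the permutations in order: u(8) = 2, then t(2) = 8, then s(8) = 2. So (s ∘ t ∘ u)(8) = 2.

2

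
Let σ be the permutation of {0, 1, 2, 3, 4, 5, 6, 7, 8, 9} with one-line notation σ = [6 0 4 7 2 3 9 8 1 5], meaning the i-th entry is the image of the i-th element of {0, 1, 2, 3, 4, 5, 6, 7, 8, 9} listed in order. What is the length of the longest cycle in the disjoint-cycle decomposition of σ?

8

Decomposing into disjoint cycles gives (0, 6, 9, 5, 3, 7, 8, 1)(2, 4); the longest has length 8.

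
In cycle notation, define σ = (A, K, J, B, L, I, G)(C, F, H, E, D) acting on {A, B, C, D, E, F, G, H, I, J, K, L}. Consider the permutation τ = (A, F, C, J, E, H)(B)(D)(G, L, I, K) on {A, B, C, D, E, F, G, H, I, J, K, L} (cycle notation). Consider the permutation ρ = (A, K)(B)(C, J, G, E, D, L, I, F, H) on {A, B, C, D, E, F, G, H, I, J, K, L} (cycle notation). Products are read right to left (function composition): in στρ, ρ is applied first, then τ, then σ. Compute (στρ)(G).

Chase G: ρ(G) = E; τ(E) = H; σ(H) = E. Hence (στρ)(G) = E.

E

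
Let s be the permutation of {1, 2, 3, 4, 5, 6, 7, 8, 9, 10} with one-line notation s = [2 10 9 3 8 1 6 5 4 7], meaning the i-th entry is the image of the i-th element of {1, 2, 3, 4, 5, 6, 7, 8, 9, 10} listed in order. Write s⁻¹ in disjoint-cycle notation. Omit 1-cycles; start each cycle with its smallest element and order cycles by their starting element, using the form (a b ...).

(1 6 7 10 2)(3 4 9)(5 8)

The cycle decomposition of s is (1 2 10 7 6)(3 9 4)(5 8).
The inverse reverses every cycle; in canonical form, s⁻¹ = (1 6 7 10 2)(3 4 9)(5 8).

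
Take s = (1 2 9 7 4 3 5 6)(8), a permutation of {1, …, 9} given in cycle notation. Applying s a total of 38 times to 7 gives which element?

7 lies in the 8-cycle (1 2 9 7 4 3 5 6).
Since the cycle has length 8, s^38 acts on it the same as s^6 (38 mod 8 = 6).
Advancing 6 steps from 7: 7 → 4 → 3 → 5 → 6 → 1 → 2.

2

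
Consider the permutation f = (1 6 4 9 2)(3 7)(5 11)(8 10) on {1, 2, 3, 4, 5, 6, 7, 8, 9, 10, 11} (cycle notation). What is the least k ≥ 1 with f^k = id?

10

The cycle type of f is (5, 2, 2, 2).
Since disjoint cycles commute, ord(f) = lcm(5, 2, 2, 2) = 10.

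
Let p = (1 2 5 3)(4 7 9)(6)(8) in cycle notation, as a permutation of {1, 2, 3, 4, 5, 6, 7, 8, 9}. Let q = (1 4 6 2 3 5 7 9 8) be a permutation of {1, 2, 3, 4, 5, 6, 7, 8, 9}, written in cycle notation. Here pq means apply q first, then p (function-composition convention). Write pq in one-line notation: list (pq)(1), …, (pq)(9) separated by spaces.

7 1 3 6 9 5 4 2 8

(pq)(x) = p(q(x)). Computing each image: p(q(1)) = p(4) = 7, p(q(2)) = p(3) = 1, p(q(3)) = p(5) = 3, p(q(4)) = p(6) = 6, p(q(5)) = p(7) = 9, p(q(6)) = p(2) = 5, p(q(7)) = p(9) = 4, p(q(8)) = p(1) = 2, p(q(9)) = p(8) = 8.
Hence pq = [7 1 3 6 9 5 4 2 8].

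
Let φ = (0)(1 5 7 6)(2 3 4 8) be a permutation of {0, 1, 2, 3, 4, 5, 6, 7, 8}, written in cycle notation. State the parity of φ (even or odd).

The cycle lengths are 4, 4, 1.
A cycle is odd iff its length is even; φ has 2 even-length cycles, so sgn(φ) = (−1)^2 and φ is even.

even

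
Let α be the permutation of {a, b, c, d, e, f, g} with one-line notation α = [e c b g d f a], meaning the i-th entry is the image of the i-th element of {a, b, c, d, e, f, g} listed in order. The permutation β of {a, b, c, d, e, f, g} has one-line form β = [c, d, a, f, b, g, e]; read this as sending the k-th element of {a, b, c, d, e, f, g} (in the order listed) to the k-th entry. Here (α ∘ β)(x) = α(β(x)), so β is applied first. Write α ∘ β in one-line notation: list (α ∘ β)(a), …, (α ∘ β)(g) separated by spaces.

b g e f c a d

(α ∘ β)(x) = α(β(x)). Computing each image: α(β(a)) = α(c) = b, α(β(b)) = α(d) = g, α(β(c)) = α(a) = e, α(β(d)) = α(f) = f, α(β(e)) = α(b) = c, α(β(f)) = α(g) = a, α(β(g)) = α(e) = d.
Hence α ∘ β = [b g e f c a d].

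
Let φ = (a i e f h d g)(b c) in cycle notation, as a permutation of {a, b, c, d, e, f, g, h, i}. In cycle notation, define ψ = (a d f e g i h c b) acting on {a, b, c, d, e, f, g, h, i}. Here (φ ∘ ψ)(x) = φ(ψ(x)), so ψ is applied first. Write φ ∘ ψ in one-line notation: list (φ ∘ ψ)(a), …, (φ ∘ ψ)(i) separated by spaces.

g i c h a f e b d

Chase each element through ψ then φ: a → d → g; b → a → i; c → b → c; d → f → h; e → g → a; f → e → f; g → i → e; h → c → b; i → h → d.
Collecting the images, φ ∘ ψ = [g i c h a f e b d].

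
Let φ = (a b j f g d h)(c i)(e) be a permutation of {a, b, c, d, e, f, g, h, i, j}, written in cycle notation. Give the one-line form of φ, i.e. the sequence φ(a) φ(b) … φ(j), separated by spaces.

Image by image: a↦b, b↦j, c↦i, d↦h, e↦e, f↦g, g↦d, h↦a, i↦c, j↦f.
Listing these in domain order gives b j i h e g d a c f.

b j i h e g d a c f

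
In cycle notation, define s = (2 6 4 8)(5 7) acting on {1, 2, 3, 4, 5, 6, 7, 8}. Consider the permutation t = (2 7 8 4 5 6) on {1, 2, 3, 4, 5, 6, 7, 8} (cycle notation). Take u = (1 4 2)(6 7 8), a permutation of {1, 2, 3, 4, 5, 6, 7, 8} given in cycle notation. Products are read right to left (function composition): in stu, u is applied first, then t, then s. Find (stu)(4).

Chase 4: u(4) = 2; t(2) = 7; s(7) = 5. Hence (stu)(4) = 5.

5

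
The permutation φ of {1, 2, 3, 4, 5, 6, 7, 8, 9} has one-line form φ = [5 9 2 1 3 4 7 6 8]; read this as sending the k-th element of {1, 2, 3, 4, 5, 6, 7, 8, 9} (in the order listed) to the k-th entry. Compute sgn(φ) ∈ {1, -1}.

In disjoint-cycle form the cycle lengths are 8, 1.
A cycle is odd iff its length is even; φ has 1 even-length cycle, so sgn(φ) = (−1)^1 and φ is odd.

-1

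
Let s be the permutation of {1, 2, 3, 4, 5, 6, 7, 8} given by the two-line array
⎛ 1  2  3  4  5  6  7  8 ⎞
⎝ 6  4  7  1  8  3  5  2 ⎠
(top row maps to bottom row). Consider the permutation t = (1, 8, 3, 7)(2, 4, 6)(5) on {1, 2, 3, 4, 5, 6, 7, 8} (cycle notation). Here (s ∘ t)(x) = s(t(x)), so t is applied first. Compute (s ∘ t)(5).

8

t(5) = 5, then s(5) = 8; composing gives (s ∘ t)(5) = 8.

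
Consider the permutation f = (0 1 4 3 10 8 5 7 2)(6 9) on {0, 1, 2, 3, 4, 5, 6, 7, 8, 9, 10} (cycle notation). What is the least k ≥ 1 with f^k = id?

The disjoint cycles have lengths 9, 2.
The order of f is the least common multiple of its cycle lengths: lcm(9, 2) = 18.

18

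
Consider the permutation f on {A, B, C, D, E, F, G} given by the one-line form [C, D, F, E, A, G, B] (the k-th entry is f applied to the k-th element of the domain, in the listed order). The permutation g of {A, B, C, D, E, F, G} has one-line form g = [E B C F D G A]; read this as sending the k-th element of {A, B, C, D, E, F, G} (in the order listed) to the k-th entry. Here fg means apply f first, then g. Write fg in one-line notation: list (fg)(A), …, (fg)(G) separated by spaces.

(fg)(x) = g(f(x)). Computing each image: g(f(A)) = g(C) = C, g(f(B)) = g(D) = F, g(f(C)) = g(F) = G, g(f(D)) = g(E) = D, g(f(E)) = g(A) = E, g(f(F)) = g(G) = A, g(f(G)) = g(B) = B.
Hence fg = [C F G D E A B].

C F G D E A B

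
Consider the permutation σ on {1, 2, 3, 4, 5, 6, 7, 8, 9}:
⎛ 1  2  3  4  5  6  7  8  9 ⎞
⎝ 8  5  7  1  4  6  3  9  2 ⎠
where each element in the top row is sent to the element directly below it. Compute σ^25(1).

8

Tracing 1 → 8 → … returns to 1 after 6 steps, so 1 lies in a 6-cycle (1 8 9 2 5 4).
On a 6-cycle, σ^6 is the identity, so σ^25 = σ^1 there (25 ≡ 1 mod 6).
Stepping 1 place around the cycle: 1 → 8.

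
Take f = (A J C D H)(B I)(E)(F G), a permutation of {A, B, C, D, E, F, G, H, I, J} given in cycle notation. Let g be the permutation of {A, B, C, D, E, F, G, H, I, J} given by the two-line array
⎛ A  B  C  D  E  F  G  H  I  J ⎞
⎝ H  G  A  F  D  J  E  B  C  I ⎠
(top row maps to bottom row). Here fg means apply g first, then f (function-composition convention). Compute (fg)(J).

First apply g: g(J) = I, then f(I) = B. Thus (fg)(J) = B.

B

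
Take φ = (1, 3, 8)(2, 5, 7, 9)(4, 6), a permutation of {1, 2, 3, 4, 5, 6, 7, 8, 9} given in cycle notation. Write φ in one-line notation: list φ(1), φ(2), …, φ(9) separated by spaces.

Each element maps to the next entry in its cycle (wrapping to the front): 1↦3, 2↦5, 3↦8, 4↦6, 5↦7, 6↦4, 7↦9, 8↦1, 9↦2.
So the one-line form is 3 5 8 6 7 4 9 1 2.

3 5 8 6 7 4 9 1 2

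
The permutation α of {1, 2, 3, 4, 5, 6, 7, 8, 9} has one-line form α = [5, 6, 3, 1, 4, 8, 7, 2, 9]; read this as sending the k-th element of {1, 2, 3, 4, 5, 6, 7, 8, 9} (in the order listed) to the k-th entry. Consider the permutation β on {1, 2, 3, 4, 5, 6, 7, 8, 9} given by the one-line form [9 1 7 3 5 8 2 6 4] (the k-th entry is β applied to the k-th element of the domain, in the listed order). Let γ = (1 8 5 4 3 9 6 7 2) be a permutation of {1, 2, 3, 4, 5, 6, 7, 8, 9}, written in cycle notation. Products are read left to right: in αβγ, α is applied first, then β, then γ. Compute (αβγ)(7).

Chase 7: α(7) = 7; β(7) = 2; γ(2) = 1. Hence (αβγ)(7) = 1.

1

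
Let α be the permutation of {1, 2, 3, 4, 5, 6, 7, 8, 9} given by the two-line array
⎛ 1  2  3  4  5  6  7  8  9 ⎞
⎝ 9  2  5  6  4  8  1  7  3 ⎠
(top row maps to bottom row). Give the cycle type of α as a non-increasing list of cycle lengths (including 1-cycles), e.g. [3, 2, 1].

The disjoint cycles are (1, 9, 3, 5, 4, 6, 8, 7)(2), with lengths 8, 1 in non-increasing order.

[8, 1]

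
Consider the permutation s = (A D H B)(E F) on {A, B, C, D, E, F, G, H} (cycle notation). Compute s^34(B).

B lies in the 4-cycle (A D H B).
Powers repeat with period 4 on this cycle, and 34 mod 4 = 2, so s^34(B) = s^2(B).
Advancing 2 steps from B: B → A → D.

D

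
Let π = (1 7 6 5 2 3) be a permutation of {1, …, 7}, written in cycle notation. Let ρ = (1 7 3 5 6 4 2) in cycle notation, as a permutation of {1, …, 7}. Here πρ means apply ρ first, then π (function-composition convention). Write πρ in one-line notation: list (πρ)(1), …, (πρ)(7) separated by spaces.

(πρ)(x) = π(ρ(x)). Computing each image: π(ρ(1)) = π(7) = 6, π(ρ(2)) = π(1) = 7, π(ρ(3)) = π(5) = 2, π(ρ(4)) = π(2) = 3, π(ρ(5)) = π(6) = 5, π(ρ(6)) = π(4) = 4, π(ρ(7)) = π(3) = 1.
Hence πρ = [6 7 2 3 5 4 1].

6 7 2 3 5 4 1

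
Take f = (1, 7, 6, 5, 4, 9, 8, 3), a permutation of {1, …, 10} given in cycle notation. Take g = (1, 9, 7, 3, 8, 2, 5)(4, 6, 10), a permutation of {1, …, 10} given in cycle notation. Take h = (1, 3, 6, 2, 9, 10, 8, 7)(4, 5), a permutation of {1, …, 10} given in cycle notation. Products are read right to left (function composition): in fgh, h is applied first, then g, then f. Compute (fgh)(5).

5

Chase 5: h(5) = 4; g(4) = 6; f(6) = 5. Hence (fgh)(5) = 5.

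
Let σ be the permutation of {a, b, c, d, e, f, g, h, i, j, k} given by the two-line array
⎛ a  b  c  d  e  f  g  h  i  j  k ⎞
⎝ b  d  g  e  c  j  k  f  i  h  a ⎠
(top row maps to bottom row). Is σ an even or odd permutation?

even

In disjoint-cycle form the cycle lengths are 7, 3, 1.
A cycle of length ℓ contributes ℓ−1 transpositions, so σ is a product of 6 + 2 = 8 transpositions — even.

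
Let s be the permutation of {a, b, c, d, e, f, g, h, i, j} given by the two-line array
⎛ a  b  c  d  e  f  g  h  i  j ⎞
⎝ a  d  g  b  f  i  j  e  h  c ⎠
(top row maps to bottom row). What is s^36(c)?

Tracing c → g → … returns to c after 3 steps, so c lies in a 3-cycle (c g j).
On a 3-cycle, s^3 is the identity, so s^36 = s^0 there (36 ≡ 0 mod 3).
So s^36(c) = c.

c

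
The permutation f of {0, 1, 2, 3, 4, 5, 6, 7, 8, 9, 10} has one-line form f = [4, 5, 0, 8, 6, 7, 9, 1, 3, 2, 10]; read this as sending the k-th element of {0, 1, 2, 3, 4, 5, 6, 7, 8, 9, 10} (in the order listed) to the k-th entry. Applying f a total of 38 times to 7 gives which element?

5

Tracing 7 → 1 → … returns to 7 after 3 steps, so 7 lies in a 3-cycle (1 5 7).
On a 3-cycle, f^3 is the identity, so f^38 = f^2 there (38 ≡ 2 mod 3).
Stepping 2 places around the cycle: 7 → 1 → 5.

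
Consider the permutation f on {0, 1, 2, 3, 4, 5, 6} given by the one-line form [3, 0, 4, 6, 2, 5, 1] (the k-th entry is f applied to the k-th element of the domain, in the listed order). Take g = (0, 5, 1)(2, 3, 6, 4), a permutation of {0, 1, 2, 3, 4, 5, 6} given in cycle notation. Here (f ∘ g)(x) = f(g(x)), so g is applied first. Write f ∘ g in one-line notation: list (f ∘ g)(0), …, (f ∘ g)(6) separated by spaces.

5 3 6 1 4 0 2

(f ∘ g)(x) = f(g(x)). Computing each image: f(g(0)) = f(5) = 5, f(g(1)) = f(0) = 3, f(g(2)) = f(3) = 6, f(g(3)) = f(6) = 1, f(g(4)) = f(2) = 4, f(g(5)) = f(1) = 0, f(g(6)) = f(4) = 2.
Hence f ∘ g = [5 3 6 1 4 0 2].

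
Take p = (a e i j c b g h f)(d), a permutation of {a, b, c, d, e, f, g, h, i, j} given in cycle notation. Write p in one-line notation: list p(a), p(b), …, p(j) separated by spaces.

e g b d i a h f j c

Image by image: a→e, b→g, c→b, d→d, e→i, f→a, g→h, h→f, i→j, j→c.
Listing these in domain order gives e g b d i a h f j c.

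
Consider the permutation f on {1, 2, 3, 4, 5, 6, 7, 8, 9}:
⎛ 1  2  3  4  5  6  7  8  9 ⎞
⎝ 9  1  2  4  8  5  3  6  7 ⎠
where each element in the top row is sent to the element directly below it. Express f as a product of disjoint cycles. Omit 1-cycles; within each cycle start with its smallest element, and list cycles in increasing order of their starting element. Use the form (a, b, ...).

From 1: 1 → 9 → 7 → 3 → 2 → 1, closing the cycle (1, 9, 7, 3, 2).
Repeating from the next unused element and collecting all non-trivial cycles gives (1, 9, 7, 3, 2)(5, 8, 6).

(1, 9, 7, 3, 2)(5, 8, 6)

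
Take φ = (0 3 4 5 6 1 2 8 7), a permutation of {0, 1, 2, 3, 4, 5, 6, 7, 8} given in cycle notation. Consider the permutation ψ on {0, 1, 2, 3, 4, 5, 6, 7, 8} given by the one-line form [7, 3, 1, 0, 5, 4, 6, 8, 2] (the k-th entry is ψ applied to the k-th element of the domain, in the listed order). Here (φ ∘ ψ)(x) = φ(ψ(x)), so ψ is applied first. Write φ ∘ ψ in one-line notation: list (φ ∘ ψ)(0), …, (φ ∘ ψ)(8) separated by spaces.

For each element, apply ψ then φ: 0 → 7 → 0; 1 → 3 → 4; 2 → 1 → 2; 3 → 0 → 3; 4 → 5 → 6; 5 → 4 → 5; 6 → 6 → 1; 7 → 8 → 7; 8 → 2 → 8.
So φ ∘ ψ in one-line form is 0 4 2 3 6 5 1 7 8.

0 4 2 3 6 5 1 7 8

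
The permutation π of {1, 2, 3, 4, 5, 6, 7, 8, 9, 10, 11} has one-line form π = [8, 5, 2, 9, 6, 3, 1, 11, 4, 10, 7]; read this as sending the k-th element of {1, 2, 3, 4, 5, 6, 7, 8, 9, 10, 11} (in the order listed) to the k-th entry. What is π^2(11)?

1

Tracing 11 → 7 → … returns to 11 after 4 steps, so 11 lies in a 4-cycle (1, 8, 11, 7).
Advancing 2 steps from 11: 11 → 7 → 1.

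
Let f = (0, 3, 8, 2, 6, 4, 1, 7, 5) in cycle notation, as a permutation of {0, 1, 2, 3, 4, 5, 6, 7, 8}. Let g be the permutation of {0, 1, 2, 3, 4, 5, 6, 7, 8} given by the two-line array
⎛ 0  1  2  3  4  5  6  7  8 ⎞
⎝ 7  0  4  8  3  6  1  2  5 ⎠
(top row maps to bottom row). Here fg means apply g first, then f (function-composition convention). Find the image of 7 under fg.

First apply g: g(7) = 2, then f(2) = 6. Thus (fg)(7) = 6.

6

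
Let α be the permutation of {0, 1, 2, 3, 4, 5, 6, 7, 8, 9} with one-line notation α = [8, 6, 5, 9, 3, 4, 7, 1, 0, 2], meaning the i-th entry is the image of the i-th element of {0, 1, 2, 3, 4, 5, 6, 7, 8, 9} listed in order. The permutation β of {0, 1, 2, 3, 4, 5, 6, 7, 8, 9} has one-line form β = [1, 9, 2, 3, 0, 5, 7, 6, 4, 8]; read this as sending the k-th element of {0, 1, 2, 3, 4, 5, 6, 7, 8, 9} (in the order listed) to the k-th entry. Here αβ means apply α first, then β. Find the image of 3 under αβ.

8

(αβ)(3) = β(α(3)). α(3) = 9, then β(9) = 8. So (αβ)(3) = 8.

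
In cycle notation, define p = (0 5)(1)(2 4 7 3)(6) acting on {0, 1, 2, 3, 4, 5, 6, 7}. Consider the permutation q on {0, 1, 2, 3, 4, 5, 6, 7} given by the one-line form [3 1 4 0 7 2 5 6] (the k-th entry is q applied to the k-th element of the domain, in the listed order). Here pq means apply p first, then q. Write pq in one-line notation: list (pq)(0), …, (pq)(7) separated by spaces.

2 1 7 4 6 3 5 0

(pq)(x) = q(p(x)). Computing each image: q(p(0)) = q(5) = 2, q(p(1)) = q(1) = 1, q(p(2)) = q(4) = 7, q(p(3)) = q(2) = 4, q(p(4)) = q(7) = 6, q(p(5)) = q(0) = 3, q(p(6)) = q(6) = 5, q(p(7)) = q(3) = 0.
Hence pq = [2 1 7 4 6 3 5 0].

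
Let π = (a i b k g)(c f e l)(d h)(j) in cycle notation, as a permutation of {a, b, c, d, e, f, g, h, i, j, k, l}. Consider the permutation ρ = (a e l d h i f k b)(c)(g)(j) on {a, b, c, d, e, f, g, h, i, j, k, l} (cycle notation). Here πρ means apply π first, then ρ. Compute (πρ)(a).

f

(πρ)(a) = ρ(π(a)). π(a) = i, then ρ(i) = f. So (πρ)(a) = f.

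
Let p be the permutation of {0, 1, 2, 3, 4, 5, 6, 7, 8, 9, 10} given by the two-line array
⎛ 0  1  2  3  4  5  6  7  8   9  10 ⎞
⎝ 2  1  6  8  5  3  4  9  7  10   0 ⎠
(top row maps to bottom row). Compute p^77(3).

6

Tracing 3 → 8 → … returns to 3 after 10 steps, so 3 lies in a 10-cycle (0, 2, 6, 4, 5, 3, 8, 7, 9, 10).
On a 10-cycle, p^10 is the identity, so p^77 = p^7 there (77 ≡ 7 mod 10).
Stepping 7 places around the cycle: 3 → 8 → 7 → 9 → 10 → 0 → 2 → 6.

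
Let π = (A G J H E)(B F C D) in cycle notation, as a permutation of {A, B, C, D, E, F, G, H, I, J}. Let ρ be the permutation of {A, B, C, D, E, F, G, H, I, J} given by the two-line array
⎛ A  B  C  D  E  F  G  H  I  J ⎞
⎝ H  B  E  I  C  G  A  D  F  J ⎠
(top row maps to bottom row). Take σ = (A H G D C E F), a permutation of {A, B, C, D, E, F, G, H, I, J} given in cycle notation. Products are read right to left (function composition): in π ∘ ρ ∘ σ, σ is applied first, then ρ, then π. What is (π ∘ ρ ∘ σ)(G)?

(π ∘ ρ ∘ σ)(G) = π(ρ(σ(G))). σ(G) = D, then ρ(D) = I, then π(I) = I, so the result is I.

I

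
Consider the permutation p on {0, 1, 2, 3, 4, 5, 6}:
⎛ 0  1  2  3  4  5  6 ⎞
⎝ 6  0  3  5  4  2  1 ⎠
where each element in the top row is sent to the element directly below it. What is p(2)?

The entry below 2 in the array is 3, so p(2) = 3.

3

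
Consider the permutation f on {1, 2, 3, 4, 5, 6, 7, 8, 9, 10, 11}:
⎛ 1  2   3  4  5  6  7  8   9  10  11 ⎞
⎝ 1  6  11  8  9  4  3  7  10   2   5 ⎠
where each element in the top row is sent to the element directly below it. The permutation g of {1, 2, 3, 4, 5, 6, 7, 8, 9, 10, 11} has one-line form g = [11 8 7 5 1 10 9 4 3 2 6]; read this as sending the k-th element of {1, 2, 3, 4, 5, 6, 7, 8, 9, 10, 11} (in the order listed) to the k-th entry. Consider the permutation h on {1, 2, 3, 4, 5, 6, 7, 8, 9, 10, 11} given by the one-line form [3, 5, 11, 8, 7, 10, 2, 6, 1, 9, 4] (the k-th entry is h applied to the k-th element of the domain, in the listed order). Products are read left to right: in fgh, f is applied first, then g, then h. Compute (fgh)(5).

11

Chase 5: f(5) = 9; g(9) = 3; h(3) = 11. Hence (fgh)(5) = 11.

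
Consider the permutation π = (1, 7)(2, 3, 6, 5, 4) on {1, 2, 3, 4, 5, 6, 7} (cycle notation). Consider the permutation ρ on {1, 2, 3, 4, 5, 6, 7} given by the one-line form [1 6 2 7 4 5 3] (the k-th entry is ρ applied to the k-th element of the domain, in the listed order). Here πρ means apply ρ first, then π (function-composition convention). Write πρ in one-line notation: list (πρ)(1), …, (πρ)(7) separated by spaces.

(πρ)(x) = π(ρ(x)). Computing each image: π(ρ(1)) = π(1) = 7, π(ρ(2)) = π(6) = 5, π(ρ(3)) = π(2) = 3, π(ρ(4)) = π(7) = 1, π(ρ(5)) = π(4) = 2, π(ρ(6)) = π(5) = 4, π(ρ(7)) = π(3) = 6.
Hence πρ = [7 5 3 1 2 4 6].

7 5 3 1 2 4 6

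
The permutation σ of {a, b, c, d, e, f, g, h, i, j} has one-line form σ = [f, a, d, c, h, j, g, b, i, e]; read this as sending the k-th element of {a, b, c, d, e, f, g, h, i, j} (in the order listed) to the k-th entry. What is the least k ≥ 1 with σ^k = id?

The disjoint-cycle form of σ has cycle lengths 6, 2, 1, 1.
The order is lcm(6, 2) = 6.

6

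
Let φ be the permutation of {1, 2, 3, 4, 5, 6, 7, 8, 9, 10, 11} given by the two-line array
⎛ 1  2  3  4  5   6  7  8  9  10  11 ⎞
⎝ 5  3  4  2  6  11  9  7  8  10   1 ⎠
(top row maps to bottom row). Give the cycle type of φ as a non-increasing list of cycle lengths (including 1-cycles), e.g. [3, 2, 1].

The disjoint cycles are (1 5 6 11)(2 3 4)(7 9 8)(10), with lengths 4, 3, 3, 1 in non-increasing order.

[4, 3, 3, 1]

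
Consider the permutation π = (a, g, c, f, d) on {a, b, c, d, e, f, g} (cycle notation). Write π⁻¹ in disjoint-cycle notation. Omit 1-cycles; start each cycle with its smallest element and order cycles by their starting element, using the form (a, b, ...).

The inverse reverses each cycle.
After reversing and putting each cycle's least element first, π⁻¹ = (a, d, f, c, g).

(a, d, f, c, g)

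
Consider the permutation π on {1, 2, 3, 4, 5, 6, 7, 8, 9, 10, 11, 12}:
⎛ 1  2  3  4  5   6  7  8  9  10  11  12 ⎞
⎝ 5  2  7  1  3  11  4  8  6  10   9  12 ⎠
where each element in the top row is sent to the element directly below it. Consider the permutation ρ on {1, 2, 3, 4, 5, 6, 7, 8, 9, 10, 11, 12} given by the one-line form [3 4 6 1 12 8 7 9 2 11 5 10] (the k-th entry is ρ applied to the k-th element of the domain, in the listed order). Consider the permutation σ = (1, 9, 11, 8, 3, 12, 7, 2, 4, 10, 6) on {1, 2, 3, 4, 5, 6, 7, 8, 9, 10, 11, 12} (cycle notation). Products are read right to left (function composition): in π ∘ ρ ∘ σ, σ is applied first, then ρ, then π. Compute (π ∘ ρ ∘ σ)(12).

4

Chase 12: σ(12) = 7; ρ(7) = 7; π(7) = 4. Hence (π ∘ ρ ∘ σ)(12) = 4.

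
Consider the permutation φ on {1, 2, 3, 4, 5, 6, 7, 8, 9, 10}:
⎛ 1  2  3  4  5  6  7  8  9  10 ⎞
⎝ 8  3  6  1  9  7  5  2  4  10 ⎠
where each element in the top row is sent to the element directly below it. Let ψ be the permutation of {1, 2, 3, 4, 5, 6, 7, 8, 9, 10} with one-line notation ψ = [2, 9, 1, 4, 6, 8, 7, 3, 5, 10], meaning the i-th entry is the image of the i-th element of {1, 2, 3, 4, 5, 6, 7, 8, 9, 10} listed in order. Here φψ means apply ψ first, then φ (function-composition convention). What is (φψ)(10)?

10

ψ(10) = 10, then φ(10) = 10; composing gives (φψ)(10) = 10.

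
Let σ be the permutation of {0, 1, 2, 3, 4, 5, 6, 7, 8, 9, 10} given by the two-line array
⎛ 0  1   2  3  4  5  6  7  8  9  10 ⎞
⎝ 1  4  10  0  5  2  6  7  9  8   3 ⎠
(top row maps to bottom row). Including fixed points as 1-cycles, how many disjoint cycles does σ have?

The cycle decomposition is (0, 1, 4, 5, 2, 10, 3)(6)(7)(8, 9), which has 4 cycles (counting 1-cycles).

4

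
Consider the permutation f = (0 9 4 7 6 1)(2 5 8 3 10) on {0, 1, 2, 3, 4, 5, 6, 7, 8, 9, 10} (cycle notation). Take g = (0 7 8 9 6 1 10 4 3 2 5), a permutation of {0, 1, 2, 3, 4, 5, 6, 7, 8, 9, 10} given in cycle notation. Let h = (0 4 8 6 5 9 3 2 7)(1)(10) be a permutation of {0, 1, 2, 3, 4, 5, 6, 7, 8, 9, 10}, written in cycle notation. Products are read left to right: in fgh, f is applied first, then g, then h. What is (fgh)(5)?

3

Chase 5: f(5) = 8; g(8) = 9; h(9) = 3. Hence (fgh)(5) = 3.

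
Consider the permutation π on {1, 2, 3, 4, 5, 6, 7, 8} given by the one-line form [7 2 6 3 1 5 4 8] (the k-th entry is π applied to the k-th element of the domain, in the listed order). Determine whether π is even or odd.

odd

In disjoint-cycle form the cycle lengths are 6, 1, 1.
A cycle is odd iff its length is even; π has 1 even-length cycle, so sgn(π) = (−1)^1 and π is odd.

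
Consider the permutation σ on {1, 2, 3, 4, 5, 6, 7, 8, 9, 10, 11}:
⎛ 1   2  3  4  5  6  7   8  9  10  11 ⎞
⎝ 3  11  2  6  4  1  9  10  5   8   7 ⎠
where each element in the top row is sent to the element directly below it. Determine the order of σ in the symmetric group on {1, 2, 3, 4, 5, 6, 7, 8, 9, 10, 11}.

18

Writing σ as disjoint cycles, the cycle lengths are 9, 2.
Since disjoint cycles commute, ord(σ) = lcm(9, 2) = 18.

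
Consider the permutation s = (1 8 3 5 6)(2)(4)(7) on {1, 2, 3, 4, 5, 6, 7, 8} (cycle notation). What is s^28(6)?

3

6 lies in the 5-cycle (1 8 3 5 6).
Since the cycle has length 5, s^28 acts on it the same as s^3 (28 mod 5 = 3).
Stepping 3 places around the cycle: 6 → 1 → 8 → 3.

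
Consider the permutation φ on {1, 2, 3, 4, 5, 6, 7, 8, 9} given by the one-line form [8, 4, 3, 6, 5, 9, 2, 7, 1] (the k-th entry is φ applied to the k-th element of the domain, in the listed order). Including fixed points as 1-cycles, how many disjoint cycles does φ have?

The cycle decomposition is (1 8 7 2 4 6 9)(3)(5), which has 3 cycles (counting 1-cycles).

3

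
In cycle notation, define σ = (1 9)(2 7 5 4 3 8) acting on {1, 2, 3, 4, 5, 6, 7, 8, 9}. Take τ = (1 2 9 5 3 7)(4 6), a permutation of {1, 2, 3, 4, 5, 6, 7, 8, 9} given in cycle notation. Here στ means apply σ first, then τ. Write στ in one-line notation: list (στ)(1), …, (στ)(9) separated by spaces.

Chase each element through σ then τ: 1 → 9 → 5; 2 → 7 → 1; 3 → 8 → 8; 4 → 3 → 7; 5 → 4 → 6; 6 → 6 → 4; 7 → 5 → 3; 8 → 2 → 9; 9 → 1 → 2.
So στ in one-line form is 5 1 8 7 6 4 3 9 2.

5 1 8 7 6 4 3 9 2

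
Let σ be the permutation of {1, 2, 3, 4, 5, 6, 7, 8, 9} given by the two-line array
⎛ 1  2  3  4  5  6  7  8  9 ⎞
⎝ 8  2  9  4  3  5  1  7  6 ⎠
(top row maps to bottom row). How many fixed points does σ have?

2

The fixed points (elements with σ(x) = x) are {2, 4}, so there are 2.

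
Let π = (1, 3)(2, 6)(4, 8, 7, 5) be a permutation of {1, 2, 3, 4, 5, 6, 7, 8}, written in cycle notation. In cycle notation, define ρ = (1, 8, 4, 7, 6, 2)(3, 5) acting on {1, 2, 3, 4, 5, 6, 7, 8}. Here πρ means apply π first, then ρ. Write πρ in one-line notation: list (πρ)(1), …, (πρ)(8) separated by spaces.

5 2 8 4 7 1 3 6

(πρ)(x) = ρ(π(x)). Computing each image: ρ(π(1)) = ρ(3) = 5, ρ(π(2)) = ρ(6) = 2, ρ(π(3)) = ρ(1) = 8, ρ(π(4)) = ρ(8) = 4, ρ(π(5)) = ρ(4) = 7, ρ(π(6)) = ρ(2) = 1, ρ(π(7)) = ρ(5) = 3, ρ(π(8)) = ρ(7) = 6.
Hence πρ = [5 2 8 4 7 1 3 6].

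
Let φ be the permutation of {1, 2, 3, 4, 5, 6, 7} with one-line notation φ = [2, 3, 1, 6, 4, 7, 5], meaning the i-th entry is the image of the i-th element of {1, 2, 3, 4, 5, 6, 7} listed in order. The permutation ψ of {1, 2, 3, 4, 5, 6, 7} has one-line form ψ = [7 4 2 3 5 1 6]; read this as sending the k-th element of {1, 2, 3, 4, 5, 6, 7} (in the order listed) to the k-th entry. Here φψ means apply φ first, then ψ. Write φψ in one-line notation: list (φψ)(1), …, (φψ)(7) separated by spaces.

4 2 7 1 3 6 5

(φψ)(x) = ψ(φ(x)). Computing each image: ψ(φ(1)) = ψ(2) = 4, ψ(φ(2)) = ψ(3) = 2, ψ(φ(3)) = ψ(1) = 7, ψ(φ(4)) = ψ(6) = 1, ψ(φ(5)) = ψ(4) = 3, ψ(φ(6)) = ψ(7) = 6, ψ(φ(7)) = ψ(5) = 5.
Hence φψ = [4 2 7 1 3 6 5].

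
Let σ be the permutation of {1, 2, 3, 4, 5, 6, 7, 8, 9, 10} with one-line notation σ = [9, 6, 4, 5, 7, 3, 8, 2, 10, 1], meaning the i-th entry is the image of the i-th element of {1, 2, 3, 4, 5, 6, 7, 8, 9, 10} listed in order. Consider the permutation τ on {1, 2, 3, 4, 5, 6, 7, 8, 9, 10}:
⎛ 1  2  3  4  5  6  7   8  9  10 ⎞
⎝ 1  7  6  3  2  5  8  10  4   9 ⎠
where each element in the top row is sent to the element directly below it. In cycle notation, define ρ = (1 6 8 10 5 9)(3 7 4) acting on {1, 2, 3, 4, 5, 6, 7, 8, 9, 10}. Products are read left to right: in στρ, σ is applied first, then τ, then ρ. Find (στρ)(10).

Apply the permutations in order: σ(10) = 1, then τ(1) = 1, then ρ(1) = 6. So (στρ)(10) = 6.

6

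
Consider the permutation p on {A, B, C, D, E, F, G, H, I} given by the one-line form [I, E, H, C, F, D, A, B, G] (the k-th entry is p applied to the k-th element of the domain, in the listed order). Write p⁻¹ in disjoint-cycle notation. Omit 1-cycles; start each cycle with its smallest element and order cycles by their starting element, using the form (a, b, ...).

First write p in disjoint cycles: (A, I, G)(B, E, F, D, C, H).
The inverse reverses every cycle; in canonical form, p⁻¹ = (A, G, I)(B, H, C, D, F, E).

(A, G, I)(B, H, C, D, F, E)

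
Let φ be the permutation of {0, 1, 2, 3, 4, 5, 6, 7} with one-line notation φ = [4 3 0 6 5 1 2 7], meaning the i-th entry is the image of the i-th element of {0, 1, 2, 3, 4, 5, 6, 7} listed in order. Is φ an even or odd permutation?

In disjoint-cycle form the cycle lengths are 7, 1.
A cycle of length ℓ contributes ℓ−1 transpositions, so φ is a product of 6 transpositions — even.

even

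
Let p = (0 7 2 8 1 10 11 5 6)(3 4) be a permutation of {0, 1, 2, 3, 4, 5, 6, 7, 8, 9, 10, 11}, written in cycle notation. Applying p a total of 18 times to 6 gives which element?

6

6 lies in the 9-cycle (0 7 2 8 1 10 11 5 6).
Powers repeat with period 9 on this cycle, and 18 mod 9 = 0, so p^18(6) = p^0(6).
So p^18(6) = 6.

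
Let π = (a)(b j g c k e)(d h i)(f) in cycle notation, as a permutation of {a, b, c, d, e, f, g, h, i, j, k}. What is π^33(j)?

k

j lies in the 6-cycle (b j g c k e).
Powers repeat with period 6 on this cycle, and 33 mod 6 = 3, so π^33(j) = π^3(j).
Stepping 3 places around the cycle: j → g → c → k.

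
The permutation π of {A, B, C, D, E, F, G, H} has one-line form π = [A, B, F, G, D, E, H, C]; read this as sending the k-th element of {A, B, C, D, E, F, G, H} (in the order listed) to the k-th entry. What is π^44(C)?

Tracing C → F → … returns to C after 6 steps, so C lies in a 6-cycle (C, F, E, D, G, H).
Since the cycle has length 6, π^44 acts on it the same as π^2 (44 mod 6 = 2).
Stepping 2 places around the cycle: C → F → E.

E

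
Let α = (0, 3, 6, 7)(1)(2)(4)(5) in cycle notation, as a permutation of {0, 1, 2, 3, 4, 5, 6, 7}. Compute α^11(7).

6

7 lies in the 4-cycle (0, 3, 6, 7).
On a 4-cycle, α^4 is the identity, so α^11 = α^3 there (11 ≡ 3 mod 4).
Advancing 3 steps from 7: 7 → 0 → 3 → 6.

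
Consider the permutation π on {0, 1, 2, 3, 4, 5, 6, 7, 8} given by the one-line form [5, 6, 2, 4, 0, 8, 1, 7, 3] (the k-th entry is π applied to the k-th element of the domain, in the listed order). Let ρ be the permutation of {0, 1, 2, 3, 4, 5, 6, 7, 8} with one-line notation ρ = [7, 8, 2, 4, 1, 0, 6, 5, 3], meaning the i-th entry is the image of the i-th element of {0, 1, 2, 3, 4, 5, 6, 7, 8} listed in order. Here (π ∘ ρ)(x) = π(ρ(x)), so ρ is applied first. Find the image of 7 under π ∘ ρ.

ρ(7) = 5, then π(5) = 8; composing gives (π ∘ ρ)(7) = 8.

8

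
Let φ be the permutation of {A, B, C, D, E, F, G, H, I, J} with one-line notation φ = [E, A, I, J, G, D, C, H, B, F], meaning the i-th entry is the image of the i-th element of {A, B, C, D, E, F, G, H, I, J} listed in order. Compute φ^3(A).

Tracing A → E → … returns to A after 6 steps, so A lies in a 6-cycle (A E G C I B).
Advancing 3 steps from A: A → E → G → C.

C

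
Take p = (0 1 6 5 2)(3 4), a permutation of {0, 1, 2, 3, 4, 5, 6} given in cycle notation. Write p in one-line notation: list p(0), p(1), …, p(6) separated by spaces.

Each element maps to the next entry in its cycle (wrapping to the front): 0→1, 1→6, 2→0, 3→4, 4→3, 5→2, 6→5.
Listing these in domain order gives 1 6 0 4 3 2 5.

1 6 0 4 3 2 5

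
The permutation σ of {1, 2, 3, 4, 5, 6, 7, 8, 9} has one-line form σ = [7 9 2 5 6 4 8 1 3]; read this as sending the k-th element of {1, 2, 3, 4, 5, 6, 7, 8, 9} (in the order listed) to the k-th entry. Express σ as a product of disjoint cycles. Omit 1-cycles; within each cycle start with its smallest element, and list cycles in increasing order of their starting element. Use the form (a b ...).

Iterating σ from 1 gives 1 → 7 → 8 → 1; that is the 3-cycle (1 7 8).
Continuing from each remaining unvisited element yields (1 7 8)(2 9 3)(4 5 6).

(1 7 8)(2 9 3)(4 5 6)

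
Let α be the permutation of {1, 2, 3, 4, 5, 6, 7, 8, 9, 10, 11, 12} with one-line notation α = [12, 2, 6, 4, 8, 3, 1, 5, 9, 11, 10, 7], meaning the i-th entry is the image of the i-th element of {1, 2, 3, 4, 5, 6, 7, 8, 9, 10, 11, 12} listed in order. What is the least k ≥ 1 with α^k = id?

6

Decomposing into disjoint cycles gives cycle lengths 3, 2, 2, 2, 1, 1, 1.
Since disjoint cycles commute, ord(α) = lcm(3, 2, 2, 2) = 6.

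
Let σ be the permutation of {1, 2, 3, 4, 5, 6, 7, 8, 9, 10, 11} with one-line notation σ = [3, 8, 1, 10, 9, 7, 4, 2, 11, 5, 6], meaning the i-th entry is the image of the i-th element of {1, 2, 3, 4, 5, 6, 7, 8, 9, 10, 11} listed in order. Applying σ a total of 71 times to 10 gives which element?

Tracing 10 → 5 → … returns to 10 after 7 steps, so 10 lies in a 7-cycle (4, 10, 5, 9, 11, 6, 7).
On a 7-cycle, σ^7 is the identity, so σ^71 = σ^1 there (71 ≡ 1 mod 7).
Stepping 1 place around the cycle: 10 → 5.

5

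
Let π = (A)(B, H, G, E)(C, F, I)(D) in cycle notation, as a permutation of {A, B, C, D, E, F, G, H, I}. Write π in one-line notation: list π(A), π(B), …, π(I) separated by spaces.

Each element maps to the next entry in its cycle (wrapping to the front): A→A, B→H, C→F, D→D, E→B, F→I, G→E, H→G, I→C.
Listing these in domain order gives A H F D B I E G C.

A H F D B I E G C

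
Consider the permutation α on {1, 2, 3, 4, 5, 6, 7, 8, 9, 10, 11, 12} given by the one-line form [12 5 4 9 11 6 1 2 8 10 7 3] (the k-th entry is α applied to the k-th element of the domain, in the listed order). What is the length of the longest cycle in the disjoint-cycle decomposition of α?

10

Decomposing into disjoint cycles gives (1 12 3 4 9 8 2 5 11 7); the longest has length 10.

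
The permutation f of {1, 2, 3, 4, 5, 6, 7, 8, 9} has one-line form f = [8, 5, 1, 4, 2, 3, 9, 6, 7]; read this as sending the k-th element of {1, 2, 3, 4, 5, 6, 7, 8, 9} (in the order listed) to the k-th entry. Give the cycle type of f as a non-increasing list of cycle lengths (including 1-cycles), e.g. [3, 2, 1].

[4, 2, 2, 1]

The disjoint cycles are (1, 8, 6, 3)(2, 5)(4)(7, 9), with lengths 4, 2, 2, 1 in non-increasing order.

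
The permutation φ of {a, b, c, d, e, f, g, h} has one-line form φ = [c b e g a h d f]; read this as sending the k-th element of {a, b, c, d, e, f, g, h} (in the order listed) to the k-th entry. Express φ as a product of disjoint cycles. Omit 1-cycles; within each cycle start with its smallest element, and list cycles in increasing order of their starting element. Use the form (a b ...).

Iterating φ from a gives a → c → e → a; that is the 3-cycle (a c e).
Continuing from each remaining unvisited element yields (a c e)(d g)(f h).

(a c e)(d g)(f h)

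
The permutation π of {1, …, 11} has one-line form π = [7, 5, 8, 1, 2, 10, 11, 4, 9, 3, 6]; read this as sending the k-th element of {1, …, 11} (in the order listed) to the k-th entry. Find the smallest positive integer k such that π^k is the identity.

The disjoint-cycle form of π has cycle lengths 8, 2, 1.
The order of π is the least common multiple of its cycle lengths: lcm(8, 2) = 8.

8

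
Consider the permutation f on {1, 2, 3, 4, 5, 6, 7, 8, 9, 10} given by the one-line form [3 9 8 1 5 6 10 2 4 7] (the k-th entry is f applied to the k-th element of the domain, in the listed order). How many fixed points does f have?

2

The fixed points (elements with f(x) = x) are {5, 6}, so there are 2.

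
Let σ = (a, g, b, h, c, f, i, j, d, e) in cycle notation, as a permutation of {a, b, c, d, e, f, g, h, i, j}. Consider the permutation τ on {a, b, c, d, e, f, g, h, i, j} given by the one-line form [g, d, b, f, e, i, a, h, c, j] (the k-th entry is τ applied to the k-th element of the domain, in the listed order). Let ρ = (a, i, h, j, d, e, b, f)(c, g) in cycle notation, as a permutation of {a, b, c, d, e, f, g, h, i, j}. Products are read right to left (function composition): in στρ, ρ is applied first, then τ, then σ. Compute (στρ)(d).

Chase d: ρ(d) = e; τ(e) = e; σ(e) = a. Hence (στρ)(d) = a.

a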